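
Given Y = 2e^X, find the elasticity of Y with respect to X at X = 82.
Elasticity = 82

Elasticity = (dY/dX) · (X/Y)

dY/dX = 2·e^X
At X = 82: dY/dX = 2·e^82, Y = 2·e^82

Elasticity = (2·e^82) · (82 / (2·e^82)) = 82

Interpretation: for a small percentage change in X, the percentage change in Y is approximately 82.00 times as large.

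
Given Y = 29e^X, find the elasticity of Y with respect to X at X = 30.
Elasticity = 30

Elasticity = (dY/dX) · (X/Y)

dY/dX = 29·e^X
At X = 30: dY/dX = 29·e^30, Y = 29·e^30

Elasticity = (29·e^30) · (30 / (29·e^30)) = 30

Interpretation: for a small percentage change in X, the percentage change in Y is approximately 30.00 times as large.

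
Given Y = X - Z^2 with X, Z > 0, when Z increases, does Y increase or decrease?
Y decreases

Taking the partial derivative:
∂Y/∂Z = -2Z

∂Y/∂Z = -2Z < 0 (assuming positive values)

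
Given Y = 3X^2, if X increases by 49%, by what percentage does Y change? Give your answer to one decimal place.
122.0%

For Y = 3X^2:
If X → X(1 + 0.49)
Then Y → Y · (1 + 0.49)^2
     = Y · 2.2201

Percentage change = ((1 + 0.49)^2 − 1) × 100% ≈ 122.0%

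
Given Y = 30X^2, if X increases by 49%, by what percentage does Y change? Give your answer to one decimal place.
122.0%

For Y = 30X^2:
If X → X(1 + 0.49)
Then Y → Y · (1 + 0.49)^2
     = Y · 2.2201

Percentage change = ((1 + 0.49)^2 − 1) × 100% ≈ 122.0%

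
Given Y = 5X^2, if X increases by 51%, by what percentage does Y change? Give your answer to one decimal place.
128.0%

For Y = 5X^2:
If X → X(1 + 0.51)
Then Y → Y · (1 + 0.51)^2
     = Y · 2.2801

Percentage change = ((1 + 0.51)^2 − 1) × 100% ≈ 128.0%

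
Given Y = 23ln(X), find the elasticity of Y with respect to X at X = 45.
Elasticity = 1/ln(45) ≈ 0.2627

Elasticity = (dY/dX) · (X/Y)

dY/dX = 23/X
At X = 45: dY/dX = 23/45, Y = 23·ln(45)

Elasticity = (23/45) · (45 / (23·ln(45))) = 1/ln(45) ≈ 0.2627

Interpretation: for a small percentage change in X, the percentage change in Y is approximately 0.26 times as large.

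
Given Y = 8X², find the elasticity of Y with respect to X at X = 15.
Elasticity = 2

Elasticity = (dY/dX) · (X/Y)

dY/dX = 16·X
At X = 15: dY/dX = 240, Y = 1800

Elasticity = 240 · (15 / 1800) = 2

Interpretation: for a small percentage change in X, the percentage change in Y is approximately 2.00 times as large.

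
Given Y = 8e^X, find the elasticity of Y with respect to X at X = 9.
Elasticity = 9

Elasticity = (dY/dX) · (X/Y)

dY/dX = 8·e^X
At X = 9: dY/dX = 8·e^9, Y = 8·e^9

Elasticity = (8·e^9) · (9 / (8·e^9)) = 9

Interpretation: for a small percentage change in X, the percentage change in Y is approximately 9.00 times as large.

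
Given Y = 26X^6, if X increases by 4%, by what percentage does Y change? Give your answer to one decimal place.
26.5%

For Y = 26X^6:
If X → X(1 + 0.04)
Then Y → Y · (1 + 0.04)^6
     ≈ Y · 1.2653

Percentage change = ((1 + 0.04)^6 − 1) × 100% ≈ 26.5%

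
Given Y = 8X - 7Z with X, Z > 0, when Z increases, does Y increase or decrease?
Y decreases

Taking the partial derivative:
∂Y/∂Z = -7

∂Y/∂Z = -7 < 0 (assuming positive values)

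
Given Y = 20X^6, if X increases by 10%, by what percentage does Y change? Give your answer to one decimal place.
77.2%

For Y = 20X^6:
If X → X(1 + 0.1)
Then Y → Y · (1 + 0.1)^6
     ≈ Y · 1.7716

Percentage change = ((1 + 0.1)^6 − 1) × 100% ≈ 77.2%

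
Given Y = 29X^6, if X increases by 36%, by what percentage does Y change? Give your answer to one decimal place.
532.8%

For Y = 29X^6:
If X → X(1 + 0.36)
Then Y → Y · (1 + 0.36)^6
     ≈ Y · 6.3275

Percentage change = ((1 + 0.36)^6 − 1) × 100% ≈ 532.8%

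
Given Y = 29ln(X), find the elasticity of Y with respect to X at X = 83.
Elasticity = 1/ln(83) ≈ 0.2263

Elasticity = (dY/dX) · (X/Y)

dY/dX = 29/X
At X = 83: dY/dX = 29/83, Y = 29·ln(83)

Elasticity = (29/83) · (83 / (29·ln(83))) = 1/ln(83) ≈ 0.2263

Interpretation: for a small percentage change in X, the percentage change in Y is approximately 0.23 times as large.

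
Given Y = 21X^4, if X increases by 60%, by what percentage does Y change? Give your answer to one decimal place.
555.4%

For Y = 21X^4:
If X → X(1 + 0.6)
Then Y → Y · (1 + 0.6)^4
     = Y · 6.5536

Percentage change = ((1 + 0.6)^4 − 1) × 100% ≈ 555.4%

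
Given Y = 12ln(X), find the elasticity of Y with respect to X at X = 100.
Elasticity = 1/ln(100) ≈ 0.2171

Elasticity = (dY/dX) · (X/Y)

dY/dX = 12/X
At X = 100: dY/dX = 3/25, Y = 12·ln(100)

Elasticity = (3/25) · (100 / (12·ln(100))) = 1/ln(100) ≈ 0.2171

Interpretation: for a small percentage change in X, the percentage change in Y is approximately 0.22 times as large.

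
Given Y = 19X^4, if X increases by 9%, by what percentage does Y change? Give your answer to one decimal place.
41.2%

For Y = 19X^4:
If X → X(1 + 0.09)
Then Y → Y · (1 + 0.09)^4
     ≈ Y · 1.4116

Percentage change = ((1 + 0.09)^4 − 1) × 100% ≈ 41.2%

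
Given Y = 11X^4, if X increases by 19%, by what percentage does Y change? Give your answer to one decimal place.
100.5%

For Y = 11X^4:
If X → X(1 + 0.19)
Then Y → Y · (1 + 0.19)^4
     ≈ Y · 2.0053

Percentage change = ((1 + 0.19)^4 − 1) × 100% ≈ 100.5%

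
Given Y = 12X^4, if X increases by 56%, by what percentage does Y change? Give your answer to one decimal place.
492.2%

For Y = 12X^4:
If X → X(1 + 0.56)
Then Y → Y · (1 + 0.56)^4
     ≈ Y · 5.9224

Percentage change = ((1 + 0.56)^4 − 1) × 100% ≈ 492.2%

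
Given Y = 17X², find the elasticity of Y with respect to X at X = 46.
Elasticity = 2

Elasticity = (dY/dX) · (X/Y)

dY/dX = 34·X
At X = 46: dY/dX = 1564, Y = 35972

Elasticity = 1564 · (46 / 35972) = 2

Interpretation: for a small percentage change in X, the percentage change in Y is approximately 2.00 times as large.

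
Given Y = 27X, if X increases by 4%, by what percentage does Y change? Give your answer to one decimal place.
4.0%

For Y = 27X:
If X → X(1 + 0.04)
Then Y → Y · (1 + 0.04)^1
     = Y · 1.0400

Percentage change = ((1 + 0.04)^1 − 1) × 100% = 4.0%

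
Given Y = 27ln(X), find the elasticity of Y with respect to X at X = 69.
Elasticity = 1/ln(69) ≈ 0.2362

Elasticity = (dY/dX) · (X/Y)

dY/dX = 27/X
At X = 69: dY/dX = 9/23, Y = 27·ln(69)

Elasticity = (9/23) · (69 / (27·ln(69))) = 1/ln(69) ≈ 0.2362

Interpretation: for a small percentage change in X, the percentage change in Y is approximately 0.24 times as large.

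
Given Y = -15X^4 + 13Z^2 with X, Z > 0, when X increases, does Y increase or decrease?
Y decreases

Taking the partial derivative:
∂Y/∂X = -60X^3

∂Y/∂X = -60X^3 < 0 (assuming positive values)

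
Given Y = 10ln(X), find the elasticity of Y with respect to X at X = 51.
Elasticity = 1/ln(51) ≈ 0.2543

Elasticity = (dY/dX) · (X/Y)

dY/dX = 10/X
At X = 51: dY/dX = 10/51, Y = 10·ln(51)

Elasticity = (10/51) · (51 / (10·ln(51))) = 1/ln(51) ≈ 0.2543

Interpretation: for a small percentage change in X, the percentage change in Y is approximately 0.25 times as large.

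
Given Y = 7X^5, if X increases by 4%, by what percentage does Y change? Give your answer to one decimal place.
21.7%

For Y = 7X^5:
If X → X(1 + 0.04)
Then Y → Y · (1 + 0.04)^5
     ≈ Y · 1.2167

Percentage change = ((1 + 0.04)^5 − 1) × 100% ≈ 21.7%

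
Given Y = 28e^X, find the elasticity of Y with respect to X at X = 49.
Elasticity = 49

Elasticity = (dY/dX) · (X/Y)

dY/dX = 28·e^X
At X = 49: dY/dX = 28·e^49, Y = 28·e^49

Elasticity = (28·e^49) · (49 / (28·e^49)) = 49

Interpretation: for a small percentage change in X, the percentage change in Y is approximately 49.00 times as large.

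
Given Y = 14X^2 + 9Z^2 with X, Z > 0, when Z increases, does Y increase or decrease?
Y increases

Taking the partial derivative:
∂Y/∂Z = 18Z

∂Y/∂Z = 18Z > 0 (assuming positive values)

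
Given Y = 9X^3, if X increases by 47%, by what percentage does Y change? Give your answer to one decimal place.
217.7%

For Y = 9X^3:
If X → X(1 + 0.47)
Then Y → Y · (1 + 0.47)^3
     ≈ Y · 3.1765

Percentage change = ((1 + 0.47)^3 − 1) × 100% ≈ 217.7%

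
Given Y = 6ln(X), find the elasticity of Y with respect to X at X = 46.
Elasticity = 1/ln(46) ≈ 0.2612

Elasticity = (dY/dX) · (X/Y)

dY/dX = 6/X
At X = 46: dY/dX = 3/23, Y = 6·ln(46)

Elasticity = (3/23) · (46 / (6·ln(46))) = 1/ln(46) ≈ 0.2612

Interpretation: for a small percentage change in X, the percentage change in Y is approximately 0.26 times as large.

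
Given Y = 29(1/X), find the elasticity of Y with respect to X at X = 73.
Elasticity = -1

Elasticity = (dY/dX) · (X/Y)

dY/dX = -29/X²
At X = 73: dY/dX = -29/5329, Y = 29/73

Elasticity = (-29/5329) · (73 / (29/73)) = -1

Interpretation: for a small percentage change in X, the percentage change in Y is approximately -1.00 times as large.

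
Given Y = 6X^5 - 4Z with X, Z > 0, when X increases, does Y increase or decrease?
Y increases

Taking the partial derivative:
∂Y/∂X = 30X^4

∂Y/∂X = 30X^4 > 0 (assuming positive values)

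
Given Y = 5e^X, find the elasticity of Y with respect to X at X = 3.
Elasticity = 3

Elasticity = (dY/dX) · (X/Y)

dY/dX = 5·e^X
At X = 3: dY/dX = 5·e^3, Y = 5·e^3

Elasticity = (5·e^3) · (3 / (5·e^3)) = 3

Interpretation: for a small percentage change in X, the percentage change in Y is approximately 3.00 times as large.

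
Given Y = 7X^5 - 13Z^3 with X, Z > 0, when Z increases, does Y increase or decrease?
Y decreases

Taking the partial derivative:
∂Y/∂Z = -39Z^2

∂Y/∂Z = -39Z^2 < 0 (assuming positive values)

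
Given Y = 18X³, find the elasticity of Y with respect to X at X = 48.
Elasticity = 3

Elasticity = (dY/dX) · (X/Y)

dY/dX = 54·X²
At X = 48: dY/dX = 124416, Y = 1990656

Elasticity = 124416 · (48 / 1990656) = 3

Interpretation: for a small percentage change in X, the percentage change in Y is approximately 3.00 times as large.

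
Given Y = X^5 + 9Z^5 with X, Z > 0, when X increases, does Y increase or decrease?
Y increases

Taking the partial derivative:
∂Y/∂X = 5X^4

∂Y/∂X = 5X^4 > 0 (assuming positive values)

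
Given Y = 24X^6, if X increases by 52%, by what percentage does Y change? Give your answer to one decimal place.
1133.3%

For Y = 24X^6:
If X → X(1 + 0.52)
Then Y → Y · (1 + 0.52)^6
     ≈ Y · 12.3328

Percentage change = ((1 + 0.52)^6 − 1) × 100% ≈ 1133.3%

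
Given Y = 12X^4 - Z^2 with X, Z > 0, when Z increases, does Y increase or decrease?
Y decreases

Taking the partial derivative:
∂Y/∂Z = -2Z

∂Y/∂Z = -2Z < 0 (assuming positive values)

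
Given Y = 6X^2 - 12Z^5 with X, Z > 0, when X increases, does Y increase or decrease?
Y increases

Taking the partial derivative:
∂Y/∂X = 12X

∂Y/∂X = 12X > 0 (assuming positive values)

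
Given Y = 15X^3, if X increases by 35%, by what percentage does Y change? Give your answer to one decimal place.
146.0%

For Y = 15X^3:
If X → X(1 + 0.35)
Then Y → Y · (1 + 0.35)^3
     ≈ Y · 2.4604

Percentage change = ((1 + 0.35)^3 − 1) × 100% ≈ 146.0%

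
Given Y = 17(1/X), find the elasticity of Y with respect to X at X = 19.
Elasticity = -1

Elasticity = (dY/dX) · (X/Y)

dY/dX = -17/X²
At X = 19: dY/dX = -17/361, Y = 17/19

Elasticity = (-17/361) · (19 / (17/19)) = -1

Interpretation: for a small percentage change in X, the percentage change in Y is approximately -1.00 times as large.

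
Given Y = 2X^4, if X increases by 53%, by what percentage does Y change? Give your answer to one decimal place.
448.0%

For Y = 2X^4:
If X → X(1 + 0.53)
Then Y → Y · (1 + 0.53)^4
     ≈ Y · 5.4798

Percentage change = ((1 + 0.53)^4 − 1) × 100% ≈ 448.0%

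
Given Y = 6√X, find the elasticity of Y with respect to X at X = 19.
Elasticity = 1/2

Elasticity = (dY/dX) · (X/Y)

dY/dX = 3/√X
At X = 19: dY/dX = 3·√19/19, Y = 6·√19

Elasticity = (3·√19/19) · (19 / (6·√19)) = 1/2

Interpretation: for a small percentage change in X, the percentage change in Y is approximately 0.50 times as large.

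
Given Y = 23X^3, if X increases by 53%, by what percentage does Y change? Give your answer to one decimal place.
258.2%

For Y = 23X^3:
If X → X(1 + 0.53)
Then Y → Y · (1 + 0.53)^3
     ≈ Y · 3.5816

Percentage change = ((1 + 0.53)^3 − 1) × 100% ≈ 258.2%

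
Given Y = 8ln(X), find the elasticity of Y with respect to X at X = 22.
Elasticity = 1/ln(22) ≈ 0.3235

Elasticity = (dY/dX) · (X/Y)

dY/dX = 8/X
At X = 22: dY/dX = 4/11, Y = 8·ln(22)

Elasticity = (4/11) · (22 / (8·ln(22))) = 1/ln(22) ≈ 0.3235

Interpretation: for a small percentage change in X, the percentage change in Y is approximately 0.32 times as large.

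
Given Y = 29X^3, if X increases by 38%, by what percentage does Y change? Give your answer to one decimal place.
162.8%

For Y = 29X^3:
If X → X(1 + 0.38)
Then Y → Y · (1 + 0.38)^3
     ≈ Y · 2.6281

Percentage change = ((1 + 0.38)^3 − 1) × 100% ≈ 162.8%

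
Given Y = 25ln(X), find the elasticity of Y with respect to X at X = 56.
Elasticity = 1/ln(56) ≈ 0.2484

Elasticity = (dY/dX) · (X/Y)

dY/dX = 25/X
At X = 56: dY/dX = 25/56, Y = 25·ln(56)

Elasticity = (25/56) · (56 / (25·ln(56))) = 1/ln(56) ≈ 0.2484

Interpretation: for a small percentage change in X, the percentage change in Y is approximately 0.25 times as large.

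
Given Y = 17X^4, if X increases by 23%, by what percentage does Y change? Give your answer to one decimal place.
128.9%

For Y = 17X^4:
If X → X(1 + 0.23)
Then Y → Y · (1 + 0.23)^4
     ≈ Y · 2.2889

Percentage change = ((1 + 0.23)^4 − 1) × 100% ≈ 128.9%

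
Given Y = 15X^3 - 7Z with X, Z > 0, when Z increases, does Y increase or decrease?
Y decreases

Taking the partial derivative:
∂Y/∂Z = -7

∂Y/∂Z = -7 < 0 (assuming positive values)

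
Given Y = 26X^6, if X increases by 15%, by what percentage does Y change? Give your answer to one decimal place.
131.3%

For Y = 26X^6:
If X → X(1 + 0.15)
Then Y → Y · (1 + 0.15)^6
     ≈ Y · 2.3131

Percentage change = ((1 + 0.15)^6 − 1) × 100% ≈ 131.3%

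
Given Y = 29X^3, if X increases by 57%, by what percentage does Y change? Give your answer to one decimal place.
287.0%

For Y = 29X^3:
If X → X(1 + 0.57)
Then Y → Y · (1 + 0.57)^3
     ≈ Y · 3.8699

Percentage change = ((1 + 0.57)^3 − 1) × 100% ≈ 287.0%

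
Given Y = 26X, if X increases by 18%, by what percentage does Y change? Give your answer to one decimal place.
18.0%

For Y = 26X:
If X → X(1 + 0.18)
Then Y → Y · (1 + 0.18)^1
     = Y · 1.1800

Percentage change = ((1 + 0.18)^1 − 1) × 100% = 18.0%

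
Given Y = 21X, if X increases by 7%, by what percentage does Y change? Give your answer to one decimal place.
7.0%

For Y = 21X:
If X → X(1 + 0.07)
Then Y → Y · (1 + 0.07)^1
     = Y · 1.0700

Percentage change = ((1 + 0.07)^1 − 1) × 100% = 7.0%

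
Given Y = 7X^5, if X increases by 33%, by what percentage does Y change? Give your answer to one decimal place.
316.2%

For Y = 7X^5:
If X → X(1 + 0.33)
Then Y → Y · (1 + 0.33)^5
     ≈ Y · 4.1616

Percentage change = ((1 + 0.33)^5 − 1) × 100% ≈ 316.2%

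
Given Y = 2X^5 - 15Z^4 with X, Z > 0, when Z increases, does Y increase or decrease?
Y decreases

Taking the partial derivative:
∂Y/∂Z = -60Z^3

∂Y/∂Z = -60Z^3 < 0 (assuming positive values)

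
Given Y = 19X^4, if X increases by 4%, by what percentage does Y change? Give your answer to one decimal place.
17.0%

For Y = 19X^4:
If X → X(1 + 0.04)
Then Y → Y · (1 + 0.04)^4
     ≈ Y · 1.1699

Percentage change = ((1 + 0.04)^4 − 1) × 100% ≈ 17.0%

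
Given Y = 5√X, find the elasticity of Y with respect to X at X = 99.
Elasticity = 1/2

Elasticity = (dY/dX) · (X/Y)

dY/dX = 5/(2·√X)
At X = 99: dY/dX = 5·√11/66, Y = 15·√11

Elasticity = (5·√11/66) · (99 / (15·√11)) = 1/2

Interpretation: for a small percentage change in X, the percentage change in Y is approximately 0.50 times as large.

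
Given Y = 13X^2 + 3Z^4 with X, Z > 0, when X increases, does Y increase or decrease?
Y increases

Taking the partial derivative:
∂Y/∂X = 26X

∂Y/∂X = 26X > 0 (assuming positive values)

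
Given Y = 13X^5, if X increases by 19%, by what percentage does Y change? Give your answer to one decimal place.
138.6%

For Y = 13X^5:
If X → X(1 + 0.19)
Then Y → Y · (1 + 0.19)^5
     ≈ Y · 2.3864

Percentage change = ((1 + 0.19)^5 − 1) × 100% ≈ 138.6%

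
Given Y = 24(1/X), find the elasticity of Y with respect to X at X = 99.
Elasticity = -1

Elasticity = (dY/dX) · (X/Y)

dY/dX = -24/X²
At X = 99: dY/dX = -8/3267, Y = 8/33

Elasticity = (-8/3267) · (99 / (8/33)) = -1

Interpretation: for a small percentage change in X, the percentage change in Y is approximately -1.00 times as large.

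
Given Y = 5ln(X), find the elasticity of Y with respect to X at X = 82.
Elasticity = 1/ln(82) ≈ 0.2269

Elasticity = (dY/dX) · (X/Y)

dY/dX = 5/X
At X = 82: dY/dX = 5/82, Y = 5·ln(82)

Elasticity = (5/82) · (82 / (5·ln(82))) = 1/ln(82) ≈ 0.2269

Interpretation: for a small percentage change in X, the percentage change in Y is approximately 0.23 times as large.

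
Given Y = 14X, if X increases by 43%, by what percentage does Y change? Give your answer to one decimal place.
43.0%

For Y = 14X:
If X → X(1 + 0.43)
Then Y → Y · (1 + 0.43)^1
     = Y · 1.4300

Percentage change = ((1 + 0.43)^1 − 1) × 100% = 43.0%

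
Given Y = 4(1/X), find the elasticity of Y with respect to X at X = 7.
Elasticity = -1

Elasticity = (dY/dX) · (X/Y)

dY/dX = -4/X²
At X = 7: dY/dX = -4/49, Y = 4/7

Elasticity = (-4/49) · (7 / (4/7)) = -1

Interpretation: for a small percentage change in X, the percentage change in Y is approximately -1.00 times as large.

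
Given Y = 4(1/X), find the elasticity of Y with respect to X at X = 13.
Elasticity = -1

Elasticity = (dY/dX) · (X/Y)

dY/dX = -4/X²
At X = 13: dY/dX = -4/169, Y = 4/13

Elasticity = (-4/169) · (13 / (4/13)) = -1

Interpretation: for a small percentage change in X, the percentage change in Y is approximately -1.00 times as large.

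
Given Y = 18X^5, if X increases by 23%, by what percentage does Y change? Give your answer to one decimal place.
181.5%

For Y = 18X^5:
If X → X(1 + 0.23)
Then Y → Y · (1 + 0.23)^5
     ≈ Y · 2.8153

Percentage change = ((1 + 0.23)^5 − 1) × 100% ≈ 181.5%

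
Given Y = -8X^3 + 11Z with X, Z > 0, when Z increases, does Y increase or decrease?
Y increases

Taking the partial derivative:
∂Y/∂Z = 11

∂Y/∂Z = 11 > 0 (assuming positive values)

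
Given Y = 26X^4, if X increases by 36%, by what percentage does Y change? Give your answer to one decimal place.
242.1%

For Y = 26X^4:
If X → X(1 + 0.36)
Then Y → Y · (1 + 0.36)^4
     ≈ Y · 3.4210

Percentage change = ((1 + 0.36)^4 − 1) × 100% ≈ 242.1%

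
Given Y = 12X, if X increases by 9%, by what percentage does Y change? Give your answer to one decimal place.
9.0%

For Y = 12X:
If X → X(1 + 0.09)
Then Y → Y · (1 + 0.09)^1
     = Y · 1.0900

Percentage change = ((1 + 0.09)^1 − 1) × 100% = 9.0%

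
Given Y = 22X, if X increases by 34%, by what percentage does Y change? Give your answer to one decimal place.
34.0%

For Y = 22X:
If X → X(1 + 0.34)
Then Y → Y · (1 + 0.34)^1
     = Y · 1.3400

Percentage change = ((1 + 0.34)^1 − 1) × 100% = 34.0%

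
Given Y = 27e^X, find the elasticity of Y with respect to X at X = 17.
Elasticity = 17

Elasticity = (dY/dX) · (X/Y)

dY/dX = 27·e^X
At X = 17: dY/dX = 27·e^17, Y = 27·e^17

Elasticity = (27·e^17) · (17 / (27·e^17)) = 17

Interpretation: for a small percentage change in X, the percentage change in Y is approximately 17.00 times as large.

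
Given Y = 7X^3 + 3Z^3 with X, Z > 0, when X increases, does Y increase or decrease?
Y increases

Taking the partial derivative:
∂Y/∂X = 21X^2

∂Y/∂X = 21X^2 > 0 (assuming positive values)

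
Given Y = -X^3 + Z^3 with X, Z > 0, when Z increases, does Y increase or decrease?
Y increases

Taking the partial derivative:
∂Y/∂Z = 3Z^2

∂Y/∂Z = 3Z^2 > 0 (assuming positive values)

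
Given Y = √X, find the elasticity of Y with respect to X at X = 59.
Elasticity = 1/2

Elasticity = (dY/dX) · (X/Y)

dY/dX = 1/(2·√X)
At X = 59: dY/dX = √59/118, Y = √59

Elasticity = (√59/118) · (59 / (√59)) = 1/2

Interpretation: for a small percentage change in X, the percentage change in Y is approximately 0.50 times as large.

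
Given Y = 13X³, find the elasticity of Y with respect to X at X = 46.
Elasticity = 3

Elasticity = (dY/dX) · (X/Y)

dY/dX = 39·X²
At X = 46: dY/dX = 82524, Y = 1265368

Elasticity = 82524 · (46 / 1265368) = 3

Interpretation: for a small percentage change in X, the percentage change in Y is approximately 3.00 times as large.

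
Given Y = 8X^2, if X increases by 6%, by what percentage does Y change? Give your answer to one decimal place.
12.4%

For Y = 8X^2:
If X → X(1 + 0.06)
Then Y → Y · (1 + 0.06)^2
     = Y · 1.1236

Percentage change = ((1 + 0.06)^2 − 1) × 100% ≈ 12.4%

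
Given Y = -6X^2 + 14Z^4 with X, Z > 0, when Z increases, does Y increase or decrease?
Y increases

Taking the partial derivative:
∂Y/∂Z = 56Z^3

∂Y/∂Z = 56Z^3 > 0 (assuming positive values)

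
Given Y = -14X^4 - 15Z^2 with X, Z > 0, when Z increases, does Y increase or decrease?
Y decreases

Taking the partial derivative:
∂Y/∂Z = -30Z

∂Y/∂Z = -30Z < 0 (assuming positive values)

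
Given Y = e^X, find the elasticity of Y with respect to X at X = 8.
Elasticity = 8

Elasticity = (dY/dX) · (X/Y)

dY/dX = e^X
At X = 8: dY/dX = e^8, Y = e^8

Elasticity = (e^8) · (8 / (e^8)) = 8

Interpretation: for a small percentage change in X, the percentage change in Y is approximately 8.00 times as large.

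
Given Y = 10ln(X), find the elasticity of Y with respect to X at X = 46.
Elasticity = 1/ln(46) ≈ 0.2612

Elasticity = (dY/dX) · (X/Y)

dY/dX = 10/X
At X = 46: dY/dX = 5/23, Y = 10·ln(46)

Elasticity = (5/23) · (46 / (10·ln(46))) = 1/ln(46) ≈ 0.2612

Interpretation: for a small percentage change in X, the percentage change in Y is approximately 0.26 times as large.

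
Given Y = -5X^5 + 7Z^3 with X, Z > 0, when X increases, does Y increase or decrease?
Y decreases

Taking the partial derivative:
∂Y/∂X = -25X^4

∂Y/∂X = -25X^4 < 0 (assuming positive values)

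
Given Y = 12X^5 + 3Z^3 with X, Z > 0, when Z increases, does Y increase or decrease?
Y increases

Taking the partial derivative:
∂Y/∂Z = 9Z^2

∂Y/∂Z = 9Z^2 > 0 (assuming positive values)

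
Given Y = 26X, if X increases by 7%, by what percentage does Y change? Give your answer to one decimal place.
7.0%

For Y = 26X:
If X → X(1 + 0.07)
Then Y → Y · (1 + 0.07)^1
     = Y · 1.0700

Percentage change = ((1 + 0.07)^1 − 1) × 100% = 7.0%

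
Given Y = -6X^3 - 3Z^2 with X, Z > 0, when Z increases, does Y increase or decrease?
Y decreases

Taking the partial derivative:
∂Y/∂Z = -6Z

∂Y/∂Z = -6Z < 0 (assuming positive values)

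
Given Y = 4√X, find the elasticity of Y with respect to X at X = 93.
Elasticity = 1/2

Elasticity = (dY/dX) · (X/Y)

dY/dX = 2/√X
At X = 93: dY/dX = 2·√93/93, Y = 4·√93

Elasticity = (2·√93/93) · (93 / (4·√93)) = 1/2

Interpretation: for a small percentage change in X, the percentage change in Y is approximately 0.50 times as large.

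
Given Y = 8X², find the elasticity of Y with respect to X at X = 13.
Elasticity = 2

Elasticity = (dY/dX) · (X/Y)

dY/dX = 16·X
At X = 13: dY/dX = 208, Y = 1352

Elasticity = 208 · (13 / 1352) = 2

Interpretation: for a small percentage change in X, the percentage change in Y is approximately 2.00 times as large.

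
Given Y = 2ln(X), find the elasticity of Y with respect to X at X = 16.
Elasticity = 1/ln(16) ≈ 0.3607

Elasticity = (dY/dX) · (X/Y)

dY/dX = 2/X
At X = 16: dY/dX = 1/8, Y = 2·ln(16)

Elasticity = (1/8) · (16 / (2·ln(16))) = 1/ln(16) ≈ 0.3607

Interpretation: for a small percentage change in X, the percentage change in Y is approximately 0.36 times as large.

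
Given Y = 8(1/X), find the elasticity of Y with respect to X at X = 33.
Elasticity = -1

Elasticity = (dY/dX) · (X/Y)

dY/dX = -8/X²
At X = 33: dY/dX = -8/1089, Y = 8/33

Elasticity = (-8/1089) · (33 / (8/33)) = -1

Interpretation: for a small percentage change in X, the percentage change in Y is approximately -1.00 times as large.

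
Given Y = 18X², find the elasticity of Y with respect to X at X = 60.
Elasticity = 2

Elasticity = (dY/dX) · (X/Y)

dY/dX = 36·X
At X = 60: dY/dX = 2160, Y = 64800

Elasticity = 2160 · (60 / 64800) = 2

Interpretation: for a small percentage change in X, the percentage change in Y is approximately 2.00 times as large.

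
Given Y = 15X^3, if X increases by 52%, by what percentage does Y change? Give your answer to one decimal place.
251.2%

For Y = 15X^3:
If X → X(1 + 0.52)
Then Y → Y · (1 + 0.52)^3
     ≈ Y · 3.5118

Percentage change = ((1 + 0.52)^3 − 1) × 100% ≈ 251.2%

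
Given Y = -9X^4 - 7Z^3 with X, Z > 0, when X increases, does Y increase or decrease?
Y decreases

Taking the partial derivative:
∂Y/∂X = -36X^3

∂Y/∂X = -36X^3 < 0 (assuming positive values)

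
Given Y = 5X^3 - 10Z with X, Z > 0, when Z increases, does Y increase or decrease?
Y decreases

Taking the partial derivative:
∂Y/∂Z = -10

∂Y/∂Z = -10 < 0 (assuming positive values)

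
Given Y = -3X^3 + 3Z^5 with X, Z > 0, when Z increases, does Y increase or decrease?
Y increases

Taking the partial derivative:
∂Y/∂Z = 15Z^4

∂Y/∂Z = 15Z^4 > 0 (assuming positive values)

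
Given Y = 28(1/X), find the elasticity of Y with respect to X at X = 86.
Elasticity = -1

Elasticity = (dY/dX) · (X/Y)

dY/dX = -28/X²
At X = 86: dY/dX = -7/1849, Y = 14/43

Elasticity = (-7/1849) · (86 / (14/43)) = -1

Interpretation: for a small percentage change in X, the percentage change in Y is approximately -1.00 times as large.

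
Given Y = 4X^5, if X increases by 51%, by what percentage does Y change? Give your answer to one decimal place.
685.0%

For Y = 4X^5:
If X → X(1 + 0.51)
Then Y → Y · (1 + 0.51)^5
     ≈ Y · 7.8503

Percentage change = ((1 + 0.51)^5 − 1) × 100% ≈ 685.0%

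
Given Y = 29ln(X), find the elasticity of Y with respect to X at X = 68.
Elasticity = 1/ln(68) ≈ 0.2370

Elasticity = (dY/dX) · (X/Y)

dY/dX = 29/X
At X = 68: dY/dX = 29/68, Y = 29·ln(68)

Elasticity = (29/68) · (68 / (29·ln(68))) = 1/ln(68) ≈ 0.2370

Interpretation: for a small percentage change in X, the percentage change in Y is approximately 0.24 times as large.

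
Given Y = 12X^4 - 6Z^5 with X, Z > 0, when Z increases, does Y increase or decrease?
Y decreases

Taking the partial derivative:
∂Y/∂Z = -30Z^4

∂Y/∂Z = -30Z^4 < 0 (assuming positive values)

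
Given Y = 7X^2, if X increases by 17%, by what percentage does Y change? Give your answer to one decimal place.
36.9%

For Y = 7X^2:
If X → X(1 + 0.17)
Then Y → Y · (1 + 0.17)^2
     = Y · 1.3689

Percentage change = ((1 + 0.17)^2 − 1) × 100% ≈ 36.9%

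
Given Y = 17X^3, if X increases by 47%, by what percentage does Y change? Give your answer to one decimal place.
217.7%

For Y = 17X^3:
If X → X(1 + 0.47)
Then Y → Y · (1 + 0.47)^3
     ≈ Y · 3.1765

Percentage change = ((1 + 0.47)^3 − 1) × 100% ≈ 217.7%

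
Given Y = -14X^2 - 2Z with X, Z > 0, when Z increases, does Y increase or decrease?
Y decreases

Taking the partial derivative:
∂Y/∂Z = -2

∂Y/∂Z = -2 < 0 (assuming positive values)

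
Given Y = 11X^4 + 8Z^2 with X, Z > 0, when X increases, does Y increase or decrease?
Y increases

Taking the partial derivative:
∂Y/∂X = 44X^3

∂Y/∂X = 44X^3 > 0 (assuming positive values)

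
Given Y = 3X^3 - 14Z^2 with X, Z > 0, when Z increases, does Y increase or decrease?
Y decreases

Taking the partial derivative:
∂Y/∂Z = -28Z

∂Y/∂Z = -28Z < 0 (assuming positive values)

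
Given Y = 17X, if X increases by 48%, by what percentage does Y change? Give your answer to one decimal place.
48.0%

For Y = 17X:
If X → X(1 + 0.48)
Then Y → Y · (1 + 0.48)^1
     = Y · 1.4800

Percentage change = ((1 + 0.48)^1 − 1) × 100% = 48.0%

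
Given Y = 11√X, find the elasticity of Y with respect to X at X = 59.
Elasticity = 1/2

Elasticity = (dY/dX) · (X/Y)

dY/dX = 11/(2·√X)
At X = 59: dY/dX = 11·√59/118, Y = 11·√59

Elasticity = (11·√59/118) · (59 / (11·√59)) = 1/2

Interpretation: for a small percentage change in X, the percentage change in Y is approximately 0.50 times as large.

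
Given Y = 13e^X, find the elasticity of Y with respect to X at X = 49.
Elasticity = 49

Elasticity = (dY/dX) · (X/Y)

dY/dX = 13·e^X
At X = 49: dY/dX = 13·e^49, Y = 13·e^49

Elasticity = (13·e^49) · (49 / (13·e^49)) = 49

Interpretation: for a small percentage change in X, the percentage change in Y is approximately 49.00 times as large.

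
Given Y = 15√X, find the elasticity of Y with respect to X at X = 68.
Elasticity = 1/2

Elasticity = (dY/dX) · (X/Y)

dY/dX = 15/(2·√X)
At X = 68: dY/dX = 15·√17/68, Y = 30·√17

Elasticity = (15·√17/68) · (68 / (30·√17)) = 1/2

Interpretation: for a small percentage change in X, the percentage change in Y is approximately 0.50 times as large.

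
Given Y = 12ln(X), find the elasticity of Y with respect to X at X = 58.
Elasticity = 1/ln(58) ≈ 0.2463

Elasticity = (dY/dX) · (X/Y)

dY/dX = 12/X
At X = 58: dY/dX = 6/29, Y = 12·ln(58)

Elasticity = (6/29) · (58 / (12·ln(58))) = 1/ln(58) ≈ 0.2463

Interpretation: for a small percentage change in X, the percentage change in Y is approximately 0.25 times as large.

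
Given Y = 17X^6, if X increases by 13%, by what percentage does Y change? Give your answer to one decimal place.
108.2%

For Y = 17X^6:
If X → X(1 + 0.13)
Then Y → Y · (1 + 0.13)^6
     ≈ Y · 2.0820

Percentage change = ((1 + 0.13)^6 − 1) × 100% ≈ 108.2%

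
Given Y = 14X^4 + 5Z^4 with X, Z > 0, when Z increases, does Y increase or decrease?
Y increases

Taking the partial derivative:
∂Y/∂Z = 20Z^3

∂Y/∂Z = 20Z^3 > 0 (assuming positive values)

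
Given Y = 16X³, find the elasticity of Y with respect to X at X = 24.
Elasticity = 3

Elasticity = (dY/dX) · (X/Y)

dY/dX = 48·X²
At X = 24: dY/dX = 27648, Y = 221184

Elasticity = 27648 · (24 / 221184) = 3

Interpretation: for a small percentage change in X, the percentage change in Y is approximately 3.00 times as large.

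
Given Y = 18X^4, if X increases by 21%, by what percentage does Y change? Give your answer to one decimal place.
114.4%

For Y = 18X^4:
If X → X(1 + 0.21)
Then Y → Y · (1 + 0.21)^4
     ≈ Y · 2.1436

Percentage change = ((1 + 0.21)^4 − 1) × 100% ≈ 114.4%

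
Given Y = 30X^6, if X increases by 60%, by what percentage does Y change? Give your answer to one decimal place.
1577.7%

For Y = 30X^6:
If X → X(1 + 0.6)
Then Y → Y · (1 + 0.6)^6
     ≈ Y · 16.7772

Percentage change = ((1 + 0.6)^6 − 1) × 100% ≈ 1577.7%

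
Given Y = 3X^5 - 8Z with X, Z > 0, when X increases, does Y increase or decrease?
Y increases

Taking the partial derivative:
∂Y/∂X = 15X^4

∂Y/∂X = 15X^4 > 0 (assuming positive values)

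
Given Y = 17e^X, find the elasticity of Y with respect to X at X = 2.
Elasticity = 2

Elasticity = (dY/dX) · (X/Y)

dY/dX = 17·e^X
At X = 2: dY/dX = 17·e^2, Y = 17·e^2

Elasticity = (17·e^2) · (2 / (17·e^2)) = 2

Interpretation: for a small percentage change in X, the percentage change in Y is approximately 2.00 times as large.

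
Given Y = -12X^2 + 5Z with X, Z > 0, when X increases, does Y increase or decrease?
Y decreases

Taking the partial derivative:
∂Y/∂X = -24X

∂Y/∂X = -24X < 0 (assuming positive values)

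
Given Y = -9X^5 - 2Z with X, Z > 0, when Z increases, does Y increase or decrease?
Y decreases

Taking the partial derivative:
∂Y/∂Z = -2

∂Y/∂Z = -2 < 0 (assuming positive values)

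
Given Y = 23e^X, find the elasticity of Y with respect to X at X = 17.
Elasticity = 17

Elasticity = (dY/dX) · (X/Y)

dY/dX = 23·e^X
At X = 17: dY/dX = 23·e^17, Y = 23·e^17

Elasticity = (23·e^17) · (17 / (23·e^17)) = 17

Interpretation: for a small percentage change in X, the percentage change in Y is approximately 17.00 times as large.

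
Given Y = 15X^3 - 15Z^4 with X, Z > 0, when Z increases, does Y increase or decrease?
Y decreases

Taking the partial derivative:
∂Y/∂Z = -60Z^3

∂Y/∂Z = -60Z^3 < 0 (assuming positive values)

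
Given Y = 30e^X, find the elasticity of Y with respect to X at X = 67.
Elasticity = 67

Elasticity = (dY/dX) · (X/Y)

dY/dX = 30·e^X
At X = 67: dY/dX = 30·e^67, Y = 30·e^67

Elasticity = (30·e^67) · (67 / (30·e^67)) = 67

Interpretation: for a small percentage change in X, the percentage change in Y is approximately 67.00 times as large.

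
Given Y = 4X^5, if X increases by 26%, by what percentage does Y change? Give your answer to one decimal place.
217.6%

For Y = 4X^5:
If X → X(1 + 0.26)
Then Y → Y · (1 + 0.26)^5
     ≈ Y · 3.1758

Percentage change = ((1 + 0.26)^5 − 1) × 100% ≈ 217.6%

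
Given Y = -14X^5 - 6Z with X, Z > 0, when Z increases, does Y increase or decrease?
Y decreases

Taking the partial derivative:
∂Y/∂Z = -6

∂Y/∂Z = -6 < 0 (assuming positive values)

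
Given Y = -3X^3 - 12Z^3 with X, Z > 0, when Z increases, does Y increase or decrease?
Y decreases

Taking the partial derivative:
∂Y/∂Z = -36Z^2

∂Y/∂Z = -36Z^2 < 0 (assuming positive values)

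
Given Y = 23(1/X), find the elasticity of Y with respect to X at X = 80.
Elasticity = -1

Elasticity = (dY/dX) · (X/Y)

dY/dX = -23/X²
At X = 80: dY/dX = -23/6400, Y = 23/80

Elasticity = (-23/6400) · (80 / (23/80)) = -1

Interpretation: for a small percentage change in X, the percentage change in Y is approximately -1.00 times as large.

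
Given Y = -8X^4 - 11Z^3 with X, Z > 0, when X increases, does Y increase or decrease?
Y decreases

Taking the partial derivative:
∂Y/∂X = -32X^3

∂Y/∂X = -32X^3 < 0 (assuming positive values)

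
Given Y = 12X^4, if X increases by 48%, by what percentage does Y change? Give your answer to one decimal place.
379.8%

For Y = 12X^4:
If X → X(1 + 0.48)
Then Y → Y · (1 + 0.48)^4
     ≈ Y · 4.7979

Percentage change = ((1 + 0.48)^4 − 1) × 100% ≈ 379.8%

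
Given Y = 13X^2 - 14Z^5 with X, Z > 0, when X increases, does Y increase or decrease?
Y increases

Taking the partial derivative:
∂Y/∂X = 26X

∂Y/∂X = 26X > 0 (assuming positive values)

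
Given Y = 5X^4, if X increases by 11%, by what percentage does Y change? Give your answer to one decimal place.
51.8%

For Y = 5X^4:
If X → X(1 + 0.11)
Then Y → Y · (1 + 0.11)^4
     ≈ Y · 1.5181

Percentage change = ((1 + 0.11)^4 − 1) × 100% ≈ 51.8%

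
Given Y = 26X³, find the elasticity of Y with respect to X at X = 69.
Elasticity = 3

Elasticity = (dY/dX) · (X/Y)

dY/dX = 78·X²
At X = 69: dY/dX = 371358, Y = 8541234

Elasticity = 371358 · (69 / 8541234) = 3

Interpretation: for a small percentage change in X, the percentage change in Y is approximately 3.00 times as large.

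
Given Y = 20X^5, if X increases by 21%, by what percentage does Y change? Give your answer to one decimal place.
159.4%

For Y = 20X^5:
If X → X(1 + 0.21)
Then Y → Y · (1 + 0.21)^5
     ≈ Y · 2.5937

Percentage change = ((1 + 0.21)^5 − 1) × 100% ≈ 159.4%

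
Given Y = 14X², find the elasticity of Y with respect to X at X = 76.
Elasticity = 2

Elasticity = (dY/dX) · (X/Y)

dY/dX = 28·X
At X = 76: dY/dX = 2128, Y = 80864

Elasticity = 2128 · (76 / 80864) = 2

Interpretation: for a small percentage change in X, the percentage change in Y is approximately 2.00 times as large.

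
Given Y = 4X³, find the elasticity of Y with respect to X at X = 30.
Elasticity = 3

Elasticity = (dY/dX) · (X/Y)

dY/dX = 12·X²
At X = 30: dY/dX = 10800, Y = 108000

Elasticity = 10800 · (30 / 108000) = 3

Interpretation: for a small percentage change in X, the percentage change in Y is approximately 3.00 times as large.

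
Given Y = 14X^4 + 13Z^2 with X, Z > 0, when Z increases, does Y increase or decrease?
Y increases

Taking the partial derivative:
∂Y/∂Z = 26Z

∂Y/∂Z = 26Z > 0 (assuming positive values)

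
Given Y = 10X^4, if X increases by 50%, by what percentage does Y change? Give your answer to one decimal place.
406.3%

For Y = 10X^4:
If X → X(1 + 0.5)
Then Y → Y · (1 + 0.5)^4
     = Y · 5.0625

Percentage change = ((1 + 0.5)^4 − 1) × 100% ≈ 406.3%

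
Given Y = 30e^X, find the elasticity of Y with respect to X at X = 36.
Elasticity = 36

Elasticity = (dY/dX) · (X/Y)

dY/dX = 30·e^X
At X = 36: dY/dX = 30·e^36, Y = 30·e^36

Elasticity = (30·e^36) · (36 / (30·e^36)) = 36

Interpretation: for a small percentage change in X, the percentage change in Y is approximately 36.00 times as large.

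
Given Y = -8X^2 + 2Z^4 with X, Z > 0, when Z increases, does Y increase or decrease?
Y increases

Taking the partial derivative:
∂Y/∂Z = 8Z^3

∂Y/∂Z = 8Z^3 > 0 (assuming positive values)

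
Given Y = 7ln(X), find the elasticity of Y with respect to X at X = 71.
Elasticity = 1/ln(71) ≈ 0.2346

Elasticity = (dY/dX) · (X/Y)

dY/dX = 7/X
At X = 71: dY/dX = 7/71, Y = 7·ln(71)

Elasticity = (7/71) · (71 / (7·ln(71))) = 1/ln(71) ≈ 0.2346

Interpretation: for a small percentage change in X, the percentage change in Y is approximately 0.23 times as large.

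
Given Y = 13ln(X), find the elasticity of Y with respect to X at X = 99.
Elasticity = 1/ln(99) ≈ 0.2176

Elasticity = (dY/dX) · (X/Y)

dY/dX = 13/X
At X = 99: dY/dX = 13/99, Y = 13·ln(99)

Elasticity = (13/99) · (99 / (13·ln(99))) = 1/ln(99) ≈ 0.2176

Interpretation: for a small percentage change in X, the percentage change in Y is approximately 0.22 times as large.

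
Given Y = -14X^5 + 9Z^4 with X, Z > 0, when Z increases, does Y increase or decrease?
Y increases

Taking the partial derivative:
∂Y/∂Z = 36Z^3

∂Y/∂Z = 36Z^3 > 0 (assuming positive values)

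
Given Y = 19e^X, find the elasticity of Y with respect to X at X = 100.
Elasticity = 100

Elasticity = (dY/dX) · (X/Y)

dY/dX = 19·e^X
At X = 100: dY/dX = 19·e^100, Y = 19·e^100

Elasticity = (19·e^100) · (100 / (19·e^100)) = 100

Interpretation: for a small percentage change in X, the percentage change in Y is approximately 100.00 times as large.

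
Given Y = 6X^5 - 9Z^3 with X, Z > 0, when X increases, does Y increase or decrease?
Y increases

Taking the partial derivative:
∂Y/∂X = 30X^4

∂Y/∂X = 30X^4 > 0 (assuming positive values)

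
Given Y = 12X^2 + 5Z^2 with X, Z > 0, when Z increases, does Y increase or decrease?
Y increases

Taking the partial derivative:
∂Y/∂Z = 10Z

∂Y/∂Z = 10Z > 0 (assuming positive values)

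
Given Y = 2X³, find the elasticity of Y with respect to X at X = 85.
Elasticity = 3

Elasticity = (dY/dX) · (X/Y)

dY/dX = 6·X²
At X = 85: dY/dX = 43350, Y = 1228250

Elasticity = 43350 · (85 / 1228250) = 3

Interpretation: for a small percentage change in X, the percentage change in Y is approximately 3.00 times as large.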